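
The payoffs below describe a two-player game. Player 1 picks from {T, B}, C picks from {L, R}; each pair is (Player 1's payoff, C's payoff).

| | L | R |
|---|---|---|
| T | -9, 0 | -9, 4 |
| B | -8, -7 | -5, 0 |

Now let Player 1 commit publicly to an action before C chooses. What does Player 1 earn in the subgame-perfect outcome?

-5

Solve by backward induction (Player 1 leads).
- T → C plays R (best of 0, 4); Player 1 gets -9.
- B → C plays R (best of -7, 0); Player 1 gets -5.
Player 1's induced payoffs are -9, -5, so Player 1 commits to B. Subgame-perfect outcome: (B, R) with payoffs (-5, 0).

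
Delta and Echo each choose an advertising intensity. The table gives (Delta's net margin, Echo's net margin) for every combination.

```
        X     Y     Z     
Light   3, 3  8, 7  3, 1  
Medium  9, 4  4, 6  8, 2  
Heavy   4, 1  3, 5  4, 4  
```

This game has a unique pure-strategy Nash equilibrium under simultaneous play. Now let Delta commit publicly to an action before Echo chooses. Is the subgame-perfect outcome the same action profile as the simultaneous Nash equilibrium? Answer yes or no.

yes

Solve by backward induction (Delta leads).
- Light → Echo plays Y (best of 3, 7, 1); Delta gets 8.
- Medium → Echo plays Y (best of 4, 6, 2); Delta gets 4.
- Heavy → Echo plays Y (best of 1, 5, 4); Delta gets 3.
Delta's induced payoffs are 8, 4, 3, so Delta commits to Light. Subgame-perfect outcome: (Light, Y) with payoffs (8, 7).
Now find the simultaneous Nash equilibrium.
Delta's best replies: X→Medium; Y→Light; Z→Medium.
Echo's best replies: Light→Y; Medium→Y; Heavy→Y.
The unique mutual best reply is (Light, Y), giving (8, 7).
Sequential outcome (Light, Y) coincides with the Nash profile (Light, Y).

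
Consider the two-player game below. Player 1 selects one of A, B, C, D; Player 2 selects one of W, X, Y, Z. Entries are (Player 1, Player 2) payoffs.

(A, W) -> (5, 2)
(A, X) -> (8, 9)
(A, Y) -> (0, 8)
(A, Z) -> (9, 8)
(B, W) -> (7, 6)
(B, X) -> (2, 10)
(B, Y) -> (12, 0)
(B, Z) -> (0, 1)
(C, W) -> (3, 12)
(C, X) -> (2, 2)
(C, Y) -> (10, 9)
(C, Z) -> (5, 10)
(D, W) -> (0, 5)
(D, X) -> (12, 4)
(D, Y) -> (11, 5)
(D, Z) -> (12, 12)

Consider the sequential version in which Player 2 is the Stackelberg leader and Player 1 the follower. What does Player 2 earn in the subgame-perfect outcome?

Work backward from Player 1's decision.
- W: Player 1 compares 5, 7, 3, 0 and picks B; Player 2 would get 6.
- X: Player 1 compares 8, 2, 2, 12 and picks D; Player 2 would get 4.
- Y: Player 1 compares 0, 12, 10, 11 and picks B; Player 2 would get 0.
- Z: Player 1 compares 9, 0, 5, 12 and picks D; Player 2 would get 12.
Player 2's induced payoffs are 6, 4, 0, 12, so Player 2 commits to Z. Subgame-perfect outcome: (D, Z) with payoffs (12, 12).

12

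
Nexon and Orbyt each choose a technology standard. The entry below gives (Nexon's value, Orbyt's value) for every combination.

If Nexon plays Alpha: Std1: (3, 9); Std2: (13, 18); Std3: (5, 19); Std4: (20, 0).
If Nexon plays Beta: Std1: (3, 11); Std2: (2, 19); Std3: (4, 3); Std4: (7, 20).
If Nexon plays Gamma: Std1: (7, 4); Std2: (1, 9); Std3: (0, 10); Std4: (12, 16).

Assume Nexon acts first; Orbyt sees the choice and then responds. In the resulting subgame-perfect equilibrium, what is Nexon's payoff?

Solve by backward induction (Nexon leads).
- Alpha: Orbyt compares 9, 18, 19, 0 and picks Std3; Nexon would get 5.
- Beta: Orbyt compares 11, 19, 3, 20 and picks Std4; Nexon would get 7.
- Gamma: Orbyt compares 4, 9, 10, 16 and picks Std4; Nexon would get 12.
Among 5, 7, 12, the best is 12 at Gamma. Subgame-perfect outcome: (Gamma, Std4) with payoffs (12, 16).

12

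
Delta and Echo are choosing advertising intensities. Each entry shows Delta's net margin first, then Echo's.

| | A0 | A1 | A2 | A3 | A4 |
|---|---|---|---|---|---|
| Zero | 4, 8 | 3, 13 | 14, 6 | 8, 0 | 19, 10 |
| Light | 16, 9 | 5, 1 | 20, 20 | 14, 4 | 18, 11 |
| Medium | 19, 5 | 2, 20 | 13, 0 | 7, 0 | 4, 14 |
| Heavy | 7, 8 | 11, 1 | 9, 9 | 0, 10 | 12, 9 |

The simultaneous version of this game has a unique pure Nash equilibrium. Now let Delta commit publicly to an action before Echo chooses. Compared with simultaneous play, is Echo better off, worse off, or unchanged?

Backward induction with Delta moving first.
- Zero → Echo plays A1 (best of 8, 13, 6, 0, 10); Delta gets 3.
- Light → Echo plays A2 (best of 9, 1, 20, 4, 11); Delta gets 20.
- Medium → Echo plays A1 (best of 5, 20, 0, 0, 14); Delta gets 2.
- Heavy → Echo plays A3 (best of 8, 1, 9, 10, 9); Delta gets 0.
Maximizing over 3, 20, 2, 0, Delta chooses Light. Subgame-perfect outcome: (Light, A2) with payoffs (20, 20).
Now find the simultaneous Nash equilibrium.
Delta's best replies: A0→Medium; A1→Heavy; A2→Light; A3→Light; A4→Zero.
Echo's best replies: Zero→A1; Light→A2; Medium→A1; Heavy→A3.
The unique mutual best reply is (Light, A2), giving (20, 20).
Echo earns 20 sequentially versus 20 at the Nash outcome: unchanged.

unchanged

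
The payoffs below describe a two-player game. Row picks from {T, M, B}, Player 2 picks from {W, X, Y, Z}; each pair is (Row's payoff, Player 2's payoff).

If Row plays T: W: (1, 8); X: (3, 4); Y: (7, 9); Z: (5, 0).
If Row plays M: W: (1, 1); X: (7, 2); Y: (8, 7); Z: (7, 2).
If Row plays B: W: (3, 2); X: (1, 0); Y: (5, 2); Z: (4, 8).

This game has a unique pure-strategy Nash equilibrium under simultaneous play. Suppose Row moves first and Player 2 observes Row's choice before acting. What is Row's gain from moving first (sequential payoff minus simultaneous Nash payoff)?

Solve by backward induction (Row leads).
- T: Player 2 compares 8, 4, 9, 0 and picks Y; Row would get 7.
- M: Player 2 compares 1, 2, 7, 2 and picks Y; Row would get 8.
- B: Player 2 compares 2, 0, 2, 8 and picks Z; Row would get 4.
Row's induced payoffs are 7, 8, 4, so Row commits to M. Subgame-perfect outcome: (M, Y) with payoffs (8, 7).
Under simultaneous play:
Row's best replies: W→B; X→M; Y→M; Z→M.
Player 2's best replies: T→Y; M→Y; B→Z.
The unique mutual best reply is (M, Y), giving (8, 7).
Row's commitment gain: 8 − 8 = 0.

0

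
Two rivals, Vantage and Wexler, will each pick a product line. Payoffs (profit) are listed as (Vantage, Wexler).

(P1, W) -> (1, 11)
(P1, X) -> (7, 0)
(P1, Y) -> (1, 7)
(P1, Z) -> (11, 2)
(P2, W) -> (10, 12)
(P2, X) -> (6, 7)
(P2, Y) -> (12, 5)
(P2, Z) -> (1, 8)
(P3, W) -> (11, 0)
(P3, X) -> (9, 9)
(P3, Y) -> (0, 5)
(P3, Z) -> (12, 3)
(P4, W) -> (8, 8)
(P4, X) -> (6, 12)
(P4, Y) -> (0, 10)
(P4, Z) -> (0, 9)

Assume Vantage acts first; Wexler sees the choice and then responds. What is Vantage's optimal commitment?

P2

Backward induction with Vantage moving first.
- P1 → Wexler plays W (best of 11, 0, 7, 2); Vantage gets 1.
- P2 → Wexler plays W (best of 12, 7, 5, 8); Vantage gets 10.
- P3 → Wexler plays X (best of 0, 9, 5, 3); Vantage gets 9.
- P4 → Wexler plays X (best of 8, 12, 10, 9); Vantage gets 6.
Maximizing over 1, 10, 9, 6, Vantage chooses P2. Subgame-perfect outcome: (P2, W) with payoffs (10, 12).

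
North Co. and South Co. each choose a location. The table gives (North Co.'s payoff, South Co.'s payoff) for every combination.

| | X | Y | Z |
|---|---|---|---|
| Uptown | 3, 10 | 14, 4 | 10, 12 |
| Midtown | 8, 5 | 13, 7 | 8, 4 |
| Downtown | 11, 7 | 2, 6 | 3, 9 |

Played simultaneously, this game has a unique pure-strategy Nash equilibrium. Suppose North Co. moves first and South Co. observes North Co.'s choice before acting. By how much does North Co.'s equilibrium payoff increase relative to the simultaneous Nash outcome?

3

Work backward from South Co.'s decision.
- Uptown: BR = Z, leader payoff 10.
- Midtown: BR = Y, leader payoff 13.
- Downtown: BR = Z, leader payoff 3.
Among 10, 13, 3, the best is 13 at Midtown. Subgame-perfect outcome: (Midtown, Y) with payoffs (13, 7).
For the simultaneous game, intersect best replies.
North Co.'s best replies: X→Downtown; Y→Uptown; Z→Uptown.
South Co.'s best replies: Uptown→Z; Midtown→Y; Downtown→Z.
The unique mutual best reply is (Uptown, Z), giving (10, 12).
North Co.'s commitment gain: 13 − 10 = 3.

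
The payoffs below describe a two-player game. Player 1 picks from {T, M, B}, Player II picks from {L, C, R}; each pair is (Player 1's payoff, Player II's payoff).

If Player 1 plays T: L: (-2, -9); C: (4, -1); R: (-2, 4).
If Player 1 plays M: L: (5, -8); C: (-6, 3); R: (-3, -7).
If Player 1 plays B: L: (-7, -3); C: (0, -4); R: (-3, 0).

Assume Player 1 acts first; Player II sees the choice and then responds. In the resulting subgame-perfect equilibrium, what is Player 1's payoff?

-2

Solve by backward induction (Player 1 leads).
- T → Player II plays R (best of -9, -1, 4); Player 1 gets -2.
- M → Player II plays C (best of -8, 3, -7); Player 1 gets -6.
- B → Player II plays R (best of -3, -4, 0); Player 1 gets -3.
Maximizing over -2, -6, -3, Player 1 chooses T. Subgame-perfect outcome: (T, R) with payoffs (-2, 4).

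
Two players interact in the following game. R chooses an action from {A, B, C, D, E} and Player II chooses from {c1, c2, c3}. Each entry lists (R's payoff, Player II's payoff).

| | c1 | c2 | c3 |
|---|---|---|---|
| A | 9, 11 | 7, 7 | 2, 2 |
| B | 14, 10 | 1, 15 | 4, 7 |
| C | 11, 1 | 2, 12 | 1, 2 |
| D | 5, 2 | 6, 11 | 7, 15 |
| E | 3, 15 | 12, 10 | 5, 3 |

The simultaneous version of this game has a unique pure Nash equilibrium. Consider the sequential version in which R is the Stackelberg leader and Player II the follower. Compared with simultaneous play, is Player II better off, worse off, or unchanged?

worse off

Solve by backward induction (R leads).
- A: Player II compares 11, 7, 2 and picks c1; R would get 9.
- B: Player II compares 10, 15, 7 and picks c2; R would get 1.
- C: Player II compares 1, 12, 2 and picks c2; R would get 2.
- D: Player II compares 2, 11, 15 and picks c3; R would get 7.
- E: Player II compares 15, 10, 3 and picks c1; R would get 3.
R's induced payoffs are 9, 1, 2, 7, 3, so R commits to A. Subgame-perfect outcome: (A, c1) with payoffs (9, 11).
Under simultaneous play:
R's best replies: c1→B; c2→E; c3→D.
Player II's best replies: A→c1; B→c2; C→c2; D→c3; E→c1.
Only (D, c3) has each player best-responding; Nash payoffs (7, 15).
Player II earns 11 sequentially versus 15 at the Nash outcome: worse off.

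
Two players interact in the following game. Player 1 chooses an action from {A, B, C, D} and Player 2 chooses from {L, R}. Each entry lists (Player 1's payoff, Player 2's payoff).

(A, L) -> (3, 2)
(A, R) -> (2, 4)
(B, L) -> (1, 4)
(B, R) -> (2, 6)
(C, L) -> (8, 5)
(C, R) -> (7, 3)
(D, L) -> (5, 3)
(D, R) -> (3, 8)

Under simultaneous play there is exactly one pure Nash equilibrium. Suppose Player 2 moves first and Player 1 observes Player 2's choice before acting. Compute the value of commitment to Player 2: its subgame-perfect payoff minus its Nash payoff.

0

Work backward from Player 1's decision.
- L: BR = C, leader payoff 5.
- R: BR = C, leader payoff 3.
Player 2's induced payoffs are 5, 3, so Player 2 commits to L. Subgame-perfect outcome: (C, L) with payoffs (8, 5).
Under simultaneous play:
Player 1's best replies: L→C; R→C.
Player 2's best replies: A→R; B→R; C→L; D→R.
The unique mutual best reply is (C, L), giving (8, 5).
Player 2's commitment gain: 5 − 5 = 0.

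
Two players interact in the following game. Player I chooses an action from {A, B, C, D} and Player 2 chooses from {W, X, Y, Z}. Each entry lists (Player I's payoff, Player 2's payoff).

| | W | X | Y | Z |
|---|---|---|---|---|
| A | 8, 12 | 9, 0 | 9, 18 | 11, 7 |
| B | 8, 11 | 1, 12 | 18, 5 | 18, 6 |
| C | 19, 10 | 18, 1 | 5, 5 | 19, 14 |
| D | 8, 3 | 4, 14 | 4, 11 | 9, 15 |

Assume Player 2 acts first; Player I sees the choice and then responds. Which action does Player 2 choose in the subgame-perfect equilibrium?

Backward induction with Player 2 moving first.
- W: Player I compares 8, 8, 19, 8 and picks C; Player 2 would get 10.
- X: Player I compares 9, 1, 18, 4 and picks C; Player 2 would get 1.
- Y: Player I compares 9, 18, 5, 4 and picks B; Player 2 would get 5.
- Z: Player I compares 11, 18, 19, 9 and picks C; Player 2 would get 14.
Maximizing over 10, 1, 5, 14, Player 2 chooses Z. Subgame-perfect outcome: (C, Z) with payoffs (19, 14).

Z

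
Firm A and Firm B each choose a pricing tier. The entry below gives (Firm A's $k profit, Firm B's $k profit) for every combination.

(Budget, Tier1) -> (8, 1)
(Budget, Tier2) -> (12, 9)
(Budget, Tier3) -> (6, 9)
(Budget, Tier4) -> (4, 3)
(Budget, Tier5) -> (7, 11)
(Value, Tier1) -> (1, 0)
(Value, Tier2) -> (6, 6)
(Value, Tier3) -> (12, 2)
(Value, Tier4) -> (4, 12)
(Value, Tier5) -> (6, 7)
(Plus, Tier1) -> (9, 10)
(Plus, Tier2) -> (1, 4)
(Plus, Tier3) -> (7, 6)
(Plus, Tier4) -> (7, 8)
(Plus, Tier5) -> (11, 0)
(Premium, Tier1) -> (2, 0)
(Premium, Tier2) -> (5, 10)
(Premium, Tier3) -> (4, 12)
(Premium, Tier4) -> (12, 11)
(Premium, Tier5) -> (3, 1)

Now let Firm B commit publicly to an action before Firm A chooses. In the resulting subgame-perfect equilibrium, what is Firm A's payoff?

12

Work backward from Firm A's decision.
- Tier1: BR = Plus, leader payoff 10.
- Tier2: BR = Budget, leader payoff 9.
- Tier3: BR = Value, leader payoff 2.
- Tier4: BR = Premium, leader payoff 11.
- Tier5: BR = Plus, leader payoff 0.
Maximizing over 10, 9, 2, 11, 0, Firm B chooses Tier4. Subgame-perfect outcome: (Premium, Tier4) with payoffs (12, 11).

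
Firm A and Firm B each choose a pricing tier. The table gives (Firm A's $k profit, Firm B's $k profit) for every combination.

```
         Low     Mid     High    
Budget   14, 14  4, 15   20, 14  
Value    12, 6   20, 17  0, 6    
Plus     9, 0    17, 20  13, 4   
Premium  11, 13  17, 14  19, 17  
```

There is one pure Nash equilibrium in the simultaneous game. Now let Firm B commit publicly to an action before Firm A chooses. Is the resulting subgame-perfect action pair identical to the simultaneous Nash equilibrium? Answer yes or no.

yes

Work backward from Firm A's decision.
- Low: BR = Budget, leader payoff 14.
- Mid: BR = Value, leader payoff 17.
- High: BR = Budget, leader payoff 14.
Firm B's induced payoffs are 14, 17, 14, so Firm B commits to Mid. Subgame-perfect outcome: (Value, Mid) with payoffs (20, 17).
Under simultaneous play:
Firm A's best replies: Low→Budget; Mid→Value; High→Budget.
Firm B's best replies: Budget→Mid; Value→Mid; Plus→Mid; Premium→High.
Only (Value, Mid) has each player best-responding; Nash payoffs (20, 17).
Sequential outcome (Value, Mid) coincides with the Nash profile (Value, Mid).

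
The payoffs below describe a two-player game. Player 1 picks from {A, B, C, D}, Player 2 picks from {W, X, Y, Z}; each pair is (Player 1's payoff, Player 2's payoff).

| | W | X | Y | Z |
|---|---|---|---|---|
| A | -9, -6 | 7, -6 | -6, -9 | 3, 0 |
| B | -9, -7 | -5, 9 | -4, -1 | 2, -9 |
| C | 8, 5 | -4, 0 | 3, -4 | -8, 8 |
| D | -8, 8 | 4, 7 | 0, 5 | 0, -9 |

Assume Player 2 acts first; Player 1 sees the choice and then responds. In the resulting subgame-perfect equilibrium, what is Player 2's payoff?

Solve by backward induction (Player 2 leads).
- W: BR = C, leader payoff 5.
- X: BR = A, leader payoff -6.
- Y: BR = C, leader payoff -4.
- Z: BR = A, leader payoff 0.
Among 5, -6, -4, 0, the best is 5 at W. Subgame-perfect outcome: (C, W) with payoffs (8, 5).

5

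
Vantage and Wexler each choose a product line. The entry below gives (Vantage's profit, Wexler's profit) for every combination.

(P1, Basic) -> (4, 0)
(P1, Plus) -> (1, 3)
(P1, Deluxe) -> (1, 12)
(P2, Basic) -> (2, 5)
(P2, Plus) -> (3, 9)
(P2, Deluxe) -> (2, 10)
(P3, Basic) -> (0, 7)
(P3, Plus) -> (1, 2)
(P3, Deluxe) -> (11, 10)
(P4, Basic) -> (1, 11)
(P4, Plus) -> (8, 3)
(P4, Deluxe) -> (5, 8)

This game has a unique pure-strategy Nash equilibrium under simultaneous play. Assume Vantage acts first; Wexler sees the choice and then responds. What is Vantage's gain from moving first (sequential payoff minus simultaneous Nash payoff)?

0

Backward induction with Vantage moving first.
- P1 → Wexler plays Deluxe (best of 0, 3, 12); Vantage gets 1.
- P2 → Wexler plays Deluxe (best of 5, 9, 10); Vantage gets 2.
- P3 → Wexler plays Deluxe (best of 7, 2, 10); Vantage gets 11.
- P4 → Wexler plays Basic (best of 11, 3, 8); Vantage gets 1.
Among 1, 2, 11, 1, the best is 11 at P3. Subgame-perfect outcome: (P3, Deluxe) with payoffs (11, 10).
Now find the simultaneous Nash equilibrium.
Vantage's best replies: Basic→P1; Plus→P4; Deluxe→P3.
Wexler's best replies: P1→Deluxe; P2→Deluxe; P3→Deluxe; P4→Basic.
The unique mutual best reply is (P3, Deluxe), giving (11, 10).
Vantage's commitment gain: 11 − 11 = 0.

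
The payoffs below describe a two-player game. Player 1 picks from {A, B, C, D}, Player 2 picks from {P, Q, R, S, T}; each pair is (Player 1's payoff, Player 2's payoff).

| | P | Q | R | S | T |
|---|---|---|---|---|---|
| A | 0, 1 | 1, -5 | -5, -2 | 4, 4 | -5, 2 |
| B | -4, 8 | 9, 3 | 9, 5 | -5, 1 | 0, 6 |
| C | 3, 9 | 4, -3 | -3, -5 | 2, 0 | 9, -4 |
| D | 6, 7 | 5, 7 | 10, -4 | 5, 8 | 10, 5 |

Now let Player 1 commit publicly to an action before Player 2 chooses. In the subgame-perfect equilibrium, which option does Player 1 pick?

Player 2 best-responds to each possible Player 1 move:
- A: Player 2 compares 1, -5, -2, 4, 2 and picks S; Player 1 would get 4.
- B: Player 2 compares 8, 3, 5, 1, 6 and picks P; Player 1 would get -4.
- C: Player 2 compares 9, -3, -5, 0, -4 and picks P; Player 1 would get 3.
- D: Player 2 compares 7, 7, -4, 8, 5 and picks S; Player 1 would get 5.
Among 4, -4, 3, 5, the best is 5 at D. Subgame-perfect outcome: (D, S) with payoffs (5, 8).

D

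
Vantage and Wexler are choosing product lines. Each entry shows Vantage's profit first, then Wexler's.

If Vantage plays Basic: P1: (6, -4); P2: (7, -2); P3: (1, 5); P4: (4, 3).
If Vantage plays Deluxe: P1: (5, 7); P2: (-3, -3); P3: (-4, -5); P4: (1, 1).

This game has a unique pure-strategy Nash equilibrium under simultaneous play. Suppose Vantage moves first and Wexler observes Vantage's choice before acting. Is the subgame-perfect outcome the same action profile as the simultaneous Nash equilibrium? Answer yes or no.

no

Solve by backward induction (Vantage leads).
- Basic → Wexler plays P3 (best of -4, -2, 5, 3); Vantage gets 1.
- Deluxe → Wexler plays P1 (best of 7, -3, -5, 1); Vantage gets 5.
Among 1, 5, the best is 5 at Deluxe. Subgame-perfect outcome: (Deluxe, P1) with payoffs (5, 7).
For the simultaneous game, intersect best replies.
Vantage's best replies: P1→Basic; P2→Basic; P3→Basic; P4→Basic.
Wexler's best replies: Basic→P3; Deluxe→P1.
The unique mutual best reply is (Basic, P3), giving (1, 5).
Sequential outcome (Deluxe, P1) differs from the Nash profile (Basic, P3).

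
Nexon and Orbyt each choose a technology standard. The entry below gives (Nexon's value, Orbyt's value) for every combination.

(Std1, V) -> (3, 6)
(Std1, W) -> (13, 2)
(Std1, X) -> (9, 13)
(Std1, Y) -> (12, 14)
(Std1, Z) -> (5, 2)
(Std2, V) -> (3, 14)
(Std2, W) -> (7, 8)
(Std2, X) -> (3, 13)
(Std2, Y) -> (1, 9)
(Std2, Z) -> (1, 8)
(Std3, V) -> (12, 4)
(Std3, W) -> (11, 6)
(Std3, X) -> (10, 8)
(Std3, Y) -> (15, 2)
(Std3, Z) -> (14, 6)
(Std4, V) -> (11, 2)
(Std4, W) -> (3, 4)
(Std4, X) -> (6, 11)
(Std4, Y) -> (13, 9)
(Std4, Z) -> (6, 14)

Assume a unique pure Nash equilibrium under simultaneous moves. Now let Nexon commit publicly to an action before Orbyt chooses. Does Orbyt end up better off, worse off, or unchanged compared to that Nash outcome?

Work backward from Orbyt's decision.
- Std1: Orbyt compares 6, 2, 13, 14, 2 and picks Y; Nexon would get 12.
- Std2: Orbyt compares 14, 8, 13, 9, 8 and picks V; Nexon would get 3.
- Std3: Orbyt compares 4, 6, 8, 2, 6 and picks X; Nexon would get 10.
- Std4: Orbyt compares 2, 4, 11, 9, 14 and picks Z; Nexon would get 6.
Among 12, 3, 10, 6, the best is 12 at Std1. Subgame-perfect outcome: (Std1, Y) with payoffs (12, 14).
For the simultaneous game, intersect best replies.
Nexon's best replies: V→Std3; W→Std1; X→Std3; Y→Std3; Z→Std3.
Orbyt's best replies: Std1→Y; Std2→V; Std3→X; Std4→Z.
Only (Std3, X) has each player best-responding; Nash payoffs (10, 8).
Orbyt earns 14 sequentially versus 8 at the Nash outcome: better off.

better off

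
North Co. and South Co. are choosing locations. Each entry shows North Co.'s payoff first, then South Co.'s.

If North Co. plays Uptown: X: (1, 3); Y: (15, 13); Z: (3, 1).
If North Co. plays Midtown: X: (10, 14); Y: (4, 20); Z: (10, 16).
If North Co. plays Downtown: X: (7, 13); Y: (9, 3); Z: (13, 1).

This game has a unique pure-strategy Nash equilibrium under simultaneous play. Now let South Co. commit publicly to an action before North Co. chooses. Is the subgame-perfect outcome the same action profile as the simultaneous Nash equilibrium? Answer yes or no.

no

Backward induction with South Co. moving first.
- X: North Co. compares 1, 10, 7 and picks Midtown; South Co. would get 14.
- Y: North Co. compares 15, 4, 9 and picks Uptown; South Co. would get 13.
- Z: North Co. compares 3, 10, 13 and picks Downtown; South Co. would get 1.
South Co.'s induced payoffs are 14, 13, 1, so South Co. commits to X. Subgame-perfect outcome: (Midtown, X) with payoffs (10, 14).
For the simultaneous game, intersect best replies.
North Co.'s best replies: X→Midtown; Y→Uptown; Z→Downtown.
South Co.'s best replies: Uptown→Y; Midtown→Y; Downtown→X.
The unique mutual best reply is (Uptown, Y), giving (15, 13).
Sequential outcome (Midtown, X) differs from the Nash profile (Uptown, Y).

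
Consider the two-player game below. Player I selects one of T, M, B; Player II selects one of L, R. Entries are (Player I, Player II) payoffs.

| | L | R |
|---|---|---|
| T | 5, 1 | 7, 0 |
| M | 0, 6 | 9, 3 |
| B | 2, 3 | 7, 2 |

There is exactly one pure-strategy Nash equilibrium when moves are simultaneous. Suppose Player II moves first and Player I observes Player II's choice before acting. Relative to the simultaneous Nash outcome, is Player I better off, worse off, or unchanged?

better off

Backward induction with Player II moving first.
- L → Player I plays T (best of 5, 0, 2); Player II gets 1.
- R → Player I plays M (best of 7, 9, 7); Player II gets 3.
Maximizing over 1, 3, Player II chooses R. Subgame-perfect outcome: (M, R) with payoffs (9, 3).
Now find the simultaneous Nash equilibrium.
Player I's best replies: L→T; R→M.
Player II's best replies: T→L; M→L; B→L.
Only (T, L) has each player best-responding; Nash payoffs (5, 1).
Player I earns 9 sequentially versus 5 at the Nash outcome: better off.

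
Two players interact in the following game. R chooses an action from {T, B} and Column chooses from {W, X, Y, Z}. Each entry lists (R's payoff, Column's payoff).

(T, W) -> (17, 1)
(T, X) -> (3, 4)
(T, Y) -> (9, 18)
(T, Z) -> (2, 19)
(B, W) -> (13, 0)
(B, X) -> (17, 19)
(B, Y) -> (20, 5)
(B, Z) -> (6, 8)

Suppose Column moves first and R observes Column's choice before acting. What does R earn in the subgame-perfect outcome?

17

R best-responds to each possible Column move:
- W → R plays T (best of 17, 13); Column gets 1.
- X → R plays B (best of 3, 17); Column gets 19.
- Y → R plays B (best of 9, 20); Column gets 5.
- Z → R plays B (best of 2, 6); Column gets 8.
Column's induced payoffs are 1, 19, 5, 8, so Column commits to X. Subgame-perfect outcome: (B, X) with payoffs (17, 19).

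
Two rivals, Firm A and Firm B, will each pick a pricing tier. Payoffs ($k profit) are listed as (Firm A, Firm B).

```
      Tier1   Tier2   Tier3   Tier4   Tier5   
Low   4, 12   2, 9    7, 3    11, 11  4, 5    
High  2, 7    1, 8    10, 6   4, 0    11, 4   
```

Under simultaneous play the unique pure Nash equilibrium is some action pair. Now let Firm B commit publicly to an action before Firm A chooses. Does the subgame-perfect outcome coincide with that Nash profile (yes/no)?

Backward induction with Firm B moving first.
- Tier1 → Firm A plays Low (best of 4, 2); Firm B gets 12.
- Tier2 → Firm A plays Low (best of 2, 1); Firm B gets 9.
- Tier3 → Firm A plays High (best of 7, 10); Firm B gets 6.
- Tier4 → Firm A plays Low (best of 11, 4); Firm B gets 11.
- Tier5 → Firm A plays High (best of 4, 11); Firm B gets 4.
Among 12, 9, 6, 11, 4, the best is 12 at Tier1. Subgame-perfect outcome: (Low, Tier1) with payoffs (4, 12).
Under simultaneous play:
Firm A's best replies: Tier1→Low; Tier2→Low; Tier3→High; Tier4→Low; Tier5→High.
Firm B's best replies: Low→Tier1; High→Tier2.
Only (Low, Tier1) has each player best-responding; Nash payoffs (4, 12).
Sequential outcome (Low, Tier1) coincides with the Nash profile (Low, Tier1).

yes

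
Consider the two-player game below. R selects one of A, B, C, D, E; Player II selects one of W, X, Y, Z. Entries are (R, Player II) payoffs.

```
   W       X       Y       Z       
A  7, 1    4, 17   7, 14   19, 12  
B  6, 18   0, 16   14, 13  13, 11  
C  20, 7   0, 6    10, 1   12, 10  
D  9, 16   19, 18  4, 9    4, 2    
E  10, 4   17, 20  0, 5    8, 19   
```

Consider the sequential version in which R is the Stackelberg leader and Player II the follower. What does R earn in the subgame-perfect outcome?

19

Backward induction with R moving first.
- A → Player II plays X (best of 1, 17, 14, 12); R gets 4.
- B → Player II plays W (best of 18, 16, 13, 11); R gets 6.
- C → Player II plays Z (best of 7, 6, 1, 10); R gets 12.
- D → Player II plays X (best of 16, 18, 9, 2); R gets 19.
- E → Player II plays X (best of 4, 20, 5, 19); R gets 17.
Maximizing over 4, 6, 12, 19, 17, R chooses D. Subgame-perfect outcome: (D, X) with payoffs (19, 18).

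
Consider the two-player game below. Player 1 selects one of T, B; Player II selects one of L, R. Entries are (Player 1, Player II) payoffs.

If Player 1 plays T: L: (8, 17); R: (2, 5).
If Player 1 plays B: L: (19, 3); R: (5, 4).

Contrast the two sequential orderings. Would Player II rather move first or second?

If Player 1 leads: Player II's best replies are T→L, B→R; Player 1's induced payoffs 8, 5; outcome (T, L), payoffs (8, 17).
If Player II leads: Player 1's best replies are L→B, R→B; Player II's induced payoffs 3, 4; outcome (B, R), payoffs (5, 4).
Player II gets 4 moving first and 17 moving second, so Player II prefers to move second.

second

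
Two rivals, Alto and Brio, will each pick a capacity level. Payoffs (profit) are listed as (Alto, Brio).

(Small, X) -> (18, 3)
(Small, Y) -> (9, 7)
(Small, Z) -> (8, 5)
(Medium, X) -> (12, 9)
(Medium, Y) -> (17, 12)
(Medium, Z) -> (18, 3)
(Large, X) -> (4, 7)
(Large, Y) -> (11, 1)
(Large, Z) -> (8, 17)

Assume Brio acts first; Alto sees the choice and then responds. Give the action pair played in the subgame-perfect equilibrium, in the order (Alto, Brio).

(Medium, Y)

Alto best-responds to each possible Brio move:
- X → Alto plays Small (best of 18, 12, 4); Brio gets 3.
- Y → Alto plays Medium (best of 9, 17, 11); Brio gets 12.
- Z → Alto plays Medium (best of 8, 18, 8); Brio gets 3.
Among 3, 12, 3, the best is 12 at Y. Subgame-perfect outcome: (Medium, Y) with payoffs (17, 12).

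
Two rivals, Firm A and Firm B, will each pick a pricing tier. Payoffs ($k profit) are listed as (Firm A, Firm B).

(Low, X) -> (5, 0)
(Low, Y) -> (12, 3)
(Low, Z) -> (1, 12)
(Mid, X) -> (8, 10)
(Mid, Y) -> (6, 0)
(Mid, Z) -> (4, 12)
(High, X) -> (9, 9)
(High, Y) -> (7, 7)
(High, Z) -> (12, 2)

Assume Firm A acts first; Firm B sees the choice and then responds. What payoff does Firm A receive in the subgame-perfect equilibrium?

Backward induction with Firm A moving first.
- Low: Firm B compares 0, 3, 12 and picks Z; Firm A would get 1.
- Mid: Firm B compares 10, 0, 12 and picks Z; Firm A would get 4.
- High: Firm B compares 9, 7, 2 and picks X; Firm A would get 9.
Firm A's induced payoffs are 1, 4, 9, so Firm A commits to High. Subgame-perfect outcome: (High, X) with payoffs (9, 9).

9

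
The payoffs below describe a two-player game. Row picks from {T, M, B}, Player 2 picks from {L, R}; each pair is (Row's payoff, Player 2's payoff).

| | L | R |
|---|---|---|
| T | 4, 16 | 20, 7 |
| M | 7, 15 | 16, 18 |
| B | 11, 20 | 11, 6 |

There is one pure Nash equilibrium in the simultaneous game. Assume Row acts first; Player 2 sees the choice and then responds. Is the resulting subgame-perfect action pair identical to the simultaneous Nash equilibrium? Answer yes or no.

no

Work backward from Player 2's decision.
- T → Player 2 plays L (best of 16, 7); Row gets 4.
- M → Player 2 plays R (best of 15, 18); Row gets 16.
- B → Player 2 plays L (best of 20, 6); Row gets 11.
Among 4, 16, 11, the best is 16 at M. Subgame-perfect outcome: (M, R) with payoffs (16, 18).
Now find the simultaneous Nash equilibrium.
Row's best replies: L→B; R→T.
Player 2's best replies: T→L; M→R; B→L.
Only (B, L) has each player best-responding; Nash payoffs (11, 20).
Sequential outcome (M, R) differs from the Nash profile (B, L).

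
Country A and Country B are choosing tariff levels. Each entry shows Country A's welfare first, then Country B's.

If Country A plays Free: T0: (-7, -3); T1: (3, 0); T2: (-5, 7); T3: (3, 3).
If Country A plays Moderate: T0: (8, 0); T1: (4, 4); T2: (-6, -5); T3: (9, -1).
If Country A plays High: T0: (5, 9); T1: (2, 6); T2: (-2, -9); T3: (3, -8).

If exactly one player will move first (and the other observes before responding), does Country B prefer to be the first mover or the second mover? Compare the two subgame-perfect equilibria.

If Country A leads: Country B's best replies are Free→T2, Moderate→T1, High→T0; Country A's induced payoffs -5, 4, 5; outcome (High, T0), payoffs (5, 9).
If Country B leads: Country A's best replies are T0→Moderate, T1→Moderate, T2→High, T3→Moderate; Country B's induced payoffs 0, 4, -9, -1; outcome (Moderate, T1), payoffs (4, 4).
Country B gets 4 moving first and 9 moving second, so Country B prefers to move second.

second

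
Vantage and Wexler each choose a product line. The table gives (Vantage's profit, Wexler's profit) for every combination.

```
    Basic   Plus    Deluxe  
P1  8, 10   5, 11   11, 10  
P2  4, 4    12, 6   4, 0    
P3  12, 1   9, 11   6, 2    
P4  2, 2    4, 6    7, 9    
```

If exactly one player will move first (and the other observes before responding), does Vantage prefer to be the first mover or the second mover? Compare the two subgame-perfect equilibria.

If Vantage leads: Wexler's best replies are P1→Plus, P2→Plus, P3→Plus, P4→Deluxe; Vantage's induced payoffs 5, 12, 9, 7; outcome (P2, Plus), payoffs (12, 6).
If Wexler leads: Vantage's best replies are Basic→P3, Plus→P2, Deluxe→P1; Wexler's induced payoffs 1, 6, 10; outcome (P1, Deluxe), payoffs (11, 10).
Vantage gets 12 moving first and 11 moving second, so Vantage prefers to move first.

first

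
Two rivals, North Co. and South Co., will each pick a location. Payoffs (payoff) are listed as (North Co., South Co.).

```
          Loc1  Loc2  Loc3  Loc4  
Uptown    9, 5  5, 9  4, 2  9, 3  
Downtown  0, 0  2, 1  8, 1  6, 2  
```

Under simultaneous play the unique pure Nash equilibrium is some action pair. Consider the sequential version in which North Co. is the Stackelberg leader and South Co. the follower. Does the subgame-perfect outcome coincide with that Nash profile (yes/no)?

no

Work backward from South Co.'s decision.
- Uptown: South Co. compares 5, 9, 2, 3 and picks Loc2; North Co. would get 5.
- Downtown: South Co. compares 0, 1, 1, 2 and picks Loc4; North Co. would get 6.
Maximizing over 5, 6, North Co. chooses Downtown. Subgame-perfect outcome: (Downtown, Loc4) with payoffs (6, 2).
Under simultaneous play:
North Co.'s best replies: Loc1→Uptown; Loc2→Uptown; Loc3→Downtown; Loc4→Uptown.
South Co.'s best replies: Uptown→Loc2; Downtown→Loc4.
Only (Uptown, Loc2) has each player best-responding; Nash payoffs (5, 9).
Sequential outcome (Downtown, Loc4) differs from the Nash profile (Uptown, Loc2).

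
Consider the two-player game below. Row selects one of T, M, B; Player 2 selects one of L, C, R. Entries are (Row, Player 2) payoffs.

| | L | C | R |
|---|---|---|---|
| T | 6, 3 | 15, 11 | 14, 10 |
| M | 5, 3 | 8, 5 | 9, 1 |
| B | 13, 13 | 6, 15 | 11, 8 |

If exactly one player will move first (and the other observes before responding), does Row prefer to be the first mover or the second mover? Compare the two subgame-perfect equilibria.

If Row leads: Player 2's best replies are T→C, M→C, B→C; Row's induced payoffs 15, 8, 6; outcome (T, C), payoffs (15, 11).
If Player 2 leads: Row's best replies are L→B, C→T, R→T; Player 2's induced payoffs 13, 11, 10; outcome (B, L), payoffs (13, 13).
Row gets 15 moving first and 13 moving second, so Row prefers to move first.

first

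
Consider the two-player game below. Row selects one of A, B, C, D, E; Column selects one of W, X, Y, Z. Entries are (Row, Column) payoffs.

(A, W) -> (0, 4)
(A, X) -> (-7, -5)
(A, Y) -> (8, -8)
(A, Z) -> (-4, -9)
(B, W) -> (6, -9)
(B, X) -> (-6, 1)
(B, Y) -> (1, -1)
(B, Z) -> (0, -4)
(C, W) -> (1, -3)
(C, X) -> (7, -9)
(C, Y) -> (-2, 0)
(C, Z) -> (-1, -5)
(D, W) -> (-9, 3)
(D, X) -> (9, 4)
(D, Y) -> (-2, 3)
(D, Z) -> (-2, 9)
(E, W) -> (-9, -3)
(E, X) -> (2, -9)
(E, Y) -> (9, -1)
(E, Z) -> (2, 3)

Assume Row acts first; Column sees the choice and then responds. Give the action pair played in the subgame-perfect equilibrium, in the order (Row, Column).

(E, Z)

Backward induction with Row moving first.
- A: BR = W, leader payoff 0.
- B: BR = X, leader payoff -6.
- C: BR = Y, leader payoff -2.
- D: BR = Z, leader payoff -2.
- E: BR = Z, leader payoff 2.
Row's induced payoffs are 0, -6, -2, -2, 2, so Row commits to E. Subgame-perfect outcome: (E, Z) with payoffs (2, 3).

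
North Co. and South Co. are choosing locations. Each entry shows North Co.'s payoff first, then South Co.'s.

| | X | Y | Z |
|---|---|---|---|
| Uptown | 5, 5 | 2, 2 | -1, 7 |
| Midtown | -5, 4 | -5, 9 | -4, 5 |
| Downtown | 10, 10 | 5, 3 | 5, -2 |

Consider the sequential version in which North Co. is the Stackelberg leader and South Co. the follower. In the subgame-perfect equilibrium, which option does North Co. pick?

Work backward from South Co.'s decision.
- Uptown → South Co. plays Z (best of 5, 2, 7); North Co. gets -1.
- Midtown → South Co. plays Y (best of 4, 9, 5); North Co. gets -5.
- Downtown → South Co. plays X (best of 10, 3, -2); North Co. gets 10.
North Co.'s induced payoffs are -1, -5, 10, so North Co. commits to Downtown. Subgame-perfect outcome: (Downtown, X) with payoffs (10, 10).

Downtown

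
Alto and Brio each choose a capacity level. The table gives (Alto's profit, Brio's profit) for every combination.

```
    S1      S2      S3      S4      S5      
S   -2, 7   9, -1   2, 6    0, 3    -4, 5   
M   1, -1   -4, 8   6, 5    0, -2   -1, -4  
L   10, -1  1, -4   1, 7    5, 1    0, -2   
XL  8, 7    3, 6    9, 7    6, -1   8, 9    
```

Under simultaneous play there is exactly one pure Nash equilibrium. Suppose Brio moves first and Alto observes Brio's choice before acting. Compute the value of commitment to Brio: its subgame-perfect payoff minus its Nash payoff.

0

Alto best-responds to each possible Brio move:
- S1: BR = L, leader payoff -1.
- S2: BR = S, leader payoff -1.
- S3: BR = XL, leader payoff 7.
- S4: BR = XL, leader payoff -1.
- S5: BR = XL, leader payoff 9.
Maximizing over -1, -1, 7, -1, 9, Brio chooses S5. Subgame-perfect outcome: (XL, S5) with payoffs (8, 9).
For the simultaneous game, intersect best replies.
Alto's best replies: S1→L; S2→S; S3→XL; S4→XL; S5→XL.
Brio's best replies: S→S1; M→S2; L→S3; XL→S5.
Only (XL, S5) has each player best-responding; Nash payoffs (8, 9).
Brio's commitment gain: 9 − 9 = 0.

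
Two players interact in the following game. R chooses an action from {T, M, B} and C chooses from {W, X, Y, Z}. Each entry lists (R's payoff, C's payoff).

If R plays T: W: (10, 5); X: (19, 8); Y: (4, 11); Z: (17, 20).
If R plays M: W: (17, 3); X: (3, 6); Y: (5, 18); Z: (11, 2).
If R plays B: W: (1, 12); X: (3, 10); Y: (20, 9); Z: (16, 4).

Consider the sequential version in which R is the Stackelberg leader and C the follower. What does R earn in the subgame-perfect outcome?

Solve by backward induction (R leads).
- T: BR = Z, leader payoff 17.
- M: BR = Y, leader payoff 5.
- B: BR = W, leader payoff 1.
R's induced payoffs are 17, 5, 1, so R commits to T. Subgame-perfect outcome: (T, Z) with payoffs (17, 20).

17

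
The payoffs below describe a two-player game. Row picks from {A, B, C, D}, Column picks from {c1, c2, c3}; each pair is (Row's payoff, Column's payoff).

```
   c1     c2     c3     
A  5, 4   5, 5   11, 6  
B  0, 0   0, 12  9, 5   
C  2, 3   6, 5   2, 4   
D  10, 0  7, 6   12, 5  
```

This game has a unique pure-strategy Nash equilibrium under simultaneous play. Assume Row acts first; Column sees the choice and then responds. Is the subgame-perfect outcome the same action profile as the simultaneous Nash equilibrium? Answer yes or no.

no

Work backward from Column's decision.
- A → Column plays c3 (best of 4, 5, 6); Row gets 11.
- B → Column plays c2 (best of 0, 12, 5); Row gets 0.
- C → Column plays c2 (best of 3, 5, 4); Row gets 6.
- D → Column plays c2 (best of 0, 6, 5); Row gets 7.
Row's induced payoffs are 11, 0, 6, 7, so Row commits to A. Subgame-perfect outcome: (A, c3) with payoffs (11, 6).
For the simultaneous game, intersect best replies.
Row's best replies: c1→D; c2→D; c3→D.
Column's best replies: A→c3; B→c2; C→c2; D→c2.
The unique mutual best reply is (D, c2), giving (7, 6).
Sequential outcome (A, c3) differs from the Nash profile (D, c2).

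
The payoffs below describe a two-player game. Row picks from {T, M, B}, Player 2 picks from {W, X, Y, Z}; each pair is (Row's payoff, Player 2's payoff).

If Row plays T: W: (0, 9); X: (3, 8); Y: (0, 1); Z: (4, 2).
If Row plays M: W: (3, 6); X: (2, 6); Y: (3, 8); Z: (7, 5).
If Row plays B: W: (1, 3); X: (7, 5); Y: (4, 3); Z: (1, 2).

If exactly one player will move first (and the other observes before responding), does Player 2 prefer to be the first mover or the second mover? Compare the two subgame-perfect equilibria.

first

If Row leads: Player 2's best replies are T→W, M→Y, B→X; Row's induced payoffs 0, 3, 7; outcome (B, X), payoffs (7, 5).
If Player 2 leads: Row's best replies are W→M, X→B, Y→B, Z→M; Player 2's induced payoffs 6, 5, 3, 5; outcome (M, W), payoffs (3, 6).
Player 2 gets 6 moving first and 5 moving second, so Player 2 prefers to move first.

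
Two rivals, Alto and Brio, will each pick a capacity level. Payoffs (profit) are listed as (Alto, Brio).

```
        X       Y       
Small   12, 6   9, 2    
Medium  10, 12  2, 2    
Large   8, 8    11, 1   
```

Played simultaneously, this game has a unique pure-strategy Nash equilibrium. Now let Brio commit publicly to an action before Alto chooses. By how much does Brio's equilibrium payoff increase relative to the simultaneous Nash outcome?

Backward induction with Brio moving first.
- X: BR = Small, leader payoff 6.
- Y: BR = Large, leader payoff 1.
Among 6, 1, the best is 6 at X. Subgame-perfect outcome: (Small, X) with payoffs (12, 6).
Now find the simultaneous Nash equilibrium.
Alto's best replies: X→Small; Y→Large.
Brio's best replies: Small→X; Medium→X; Large→X.
Only (Small, X) has each player best-responding; Nash payoffs (12, 6).
Brio's commitment gain: 6 − 6 = 0.

0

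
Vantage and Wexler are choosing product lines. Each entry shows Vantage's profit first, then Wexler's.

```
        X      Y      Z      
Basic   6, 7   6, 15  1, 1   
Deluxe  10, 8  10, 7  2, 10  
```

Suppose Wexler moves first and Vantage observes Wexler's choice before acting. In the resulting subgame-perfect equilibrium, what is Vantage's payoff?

Solve by backward induction (Wexler leads).
- X: BR = Deluxe, leader payoff 8.
- Y: BR = Deluxe, leader payoff 7.
- Z: BR = Deluxe, leader payoff 10.
Wexler's induced payoffs are 8, 7, 10, so Wexler commits to Z. Subgame-perfect outcome: (Deluxe, Z) with payoffs (2, 10).

2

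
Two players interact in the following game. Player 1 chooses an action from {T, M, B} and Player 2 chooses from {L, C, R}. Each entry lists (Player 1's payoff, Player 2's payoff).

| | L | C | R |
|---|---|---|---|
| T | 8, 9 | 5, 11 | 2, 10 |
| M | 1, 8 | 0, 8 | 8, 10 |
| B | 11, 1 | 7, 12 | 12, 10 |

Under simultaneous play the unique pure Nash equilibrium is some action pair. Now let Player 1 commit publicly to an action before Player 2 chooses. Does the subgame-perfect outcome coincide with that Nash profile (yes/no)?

Player 2 best-responds to each possible Player 1 move:
- T: Player 2 compares 9, 11, 10 and picks C; Player 1 would get 5.
- M: Player 2 compares 8, 8, 10 and picks R; Player 1 would get 8.
- B: Player 2 compares 1, 12, 10 and picks C; Player 1 would get 7.
Maximizing over 5, 8, 7, Player 1 chooses M. Subgame-perfect outcome: (M, R) with payoffs (8, 10).
For the simultaneous game, intersect best replies.
Player 1's best replies: L→B; C→B; R→B.
Player 2's best replies: T→C; M→R; B→C.
The unique mutual best reply is (B, C), giving (7, 12).
Sequential outcome (M, R) differs from the Nash profile (B, C).

no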